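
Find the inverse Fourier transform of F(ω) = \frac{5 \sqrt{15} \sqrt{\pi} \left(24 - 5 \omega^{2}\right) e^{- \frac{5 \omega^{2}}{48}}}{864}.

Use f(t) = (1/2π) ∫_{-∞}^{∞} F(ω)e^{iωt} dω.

f(t) = 4 t^{2} e^{- \frac{12 t^{2}}{5}}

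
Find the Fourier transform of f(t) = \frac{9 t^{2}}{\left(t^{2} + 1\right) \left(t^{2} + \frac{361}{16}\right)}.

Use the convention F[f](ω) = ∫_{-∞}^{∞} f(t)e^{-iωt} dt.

F(ω) = - \frac{48 \pi e^{- \left|{\omega}\right|}}{115} + \frac{228 \pi e^{- \frac{19 \left|{\omega}\right|}{4}}}{115}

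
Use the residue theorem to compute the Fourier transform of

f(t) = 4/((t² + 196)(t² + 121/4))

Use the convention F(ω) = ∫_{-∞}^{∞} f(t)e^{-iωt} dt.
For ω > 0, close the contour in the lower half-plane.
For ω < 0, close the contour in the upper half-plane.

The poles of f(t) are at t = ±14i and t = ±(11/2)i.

Let g(z) = f(z)e^{-iωz}; for large |z| the factor e^{-iωz} decays in the lower half-plane when ω > 0 and in the upper half-plane when ω < 0.

Case ω > 0 (lower half-plane, clockwise contour ⇒ F(ω) = -2πi·ΣRes):
  Res_{z = - 14 i} g(z) = - \frac{4 i e^{- 14 \omega}}{4641}
  Res_{z = - \frac{11 i}{2}} g(z) = \frac{16 i e^{- \frac{11 \omega}{2}}}{7293}
  F(ω) = -2πi·ΣRes = - \frac{8 \pi e^{- 14 \omega}}{4641} + \frac{32 \pi e^{- \frac{11 \omega}{2}}}{7293}

Case ω < 0 (upper half-plane, counterclockwise contour ⇒ F(ω) = +2πi·ΣRes):
  Res_{z = 14 i} g(z) = \frac{4 i e^{14 \omega}}{4641}
  Res_{z = \frac{11 i}{2}} g(z) = - \frac{16 i e^{\frac{11 \omega}{2}}}{7293}
  F(ω) = 2πi·ΣRes = \frac{8 \pi \left(28 e^{\frac{11 \omega}{2}} - 11 e^{14 \omega}\right)}{51051}

Both cases combine into a single formula in |ω|:

F(ω) = - \frac{8 \pi e^{- 14 \left|{\omega}\right|}}{4641} + \frac{32 \pi e^{- \frac{11 \left|{\omega}\right|}{2}}}{7293}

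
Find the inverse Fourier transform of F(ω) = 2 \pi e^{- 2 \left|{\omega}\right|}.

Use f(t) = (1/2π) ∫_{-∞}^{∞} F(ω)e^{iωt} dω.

f(t) = \frac{4}{t^{2} + 4}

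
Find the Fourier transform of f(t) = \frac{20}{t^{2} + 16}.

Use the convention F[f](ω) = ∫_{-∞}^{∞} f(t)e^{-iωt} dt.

F(ω) = 5 \pi e^{- 4 \left|{\omega}\right|}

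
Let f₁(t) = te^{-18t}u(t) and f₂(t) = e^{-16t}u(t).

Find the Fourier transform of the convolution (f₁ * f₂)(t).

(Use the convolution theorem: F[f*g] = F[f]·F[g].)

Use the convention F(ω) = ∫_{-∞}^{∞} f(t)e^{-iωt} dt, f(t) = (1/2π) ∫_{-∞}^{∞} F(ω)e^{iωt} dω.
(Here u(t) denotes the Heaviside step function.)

F[f₁*f₂](ω) = \frac{1}{\left(i \omega + 16\right) \left(i \omega + 18\right)^{2}}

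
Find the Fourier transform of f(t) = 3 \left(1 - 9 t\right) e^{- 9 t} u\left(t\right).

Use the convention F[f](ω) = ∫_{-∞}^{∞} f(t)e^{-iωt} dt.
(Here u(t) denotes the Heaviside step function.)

F(ω) = \frac{3 i \omega}{- \omega^{2} + 18 i \omega + 81}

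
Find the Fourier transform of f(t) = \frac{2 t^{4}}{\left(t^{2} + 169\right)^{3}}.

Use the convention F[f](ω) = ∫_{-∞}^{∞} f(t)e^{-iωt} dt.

F(ω) = \frac{\pi \left(169 \omega^{2} - 65 \left|{\omega}\right| + 3\right) e^{- 13 \left|{\omega}\right|}}{52}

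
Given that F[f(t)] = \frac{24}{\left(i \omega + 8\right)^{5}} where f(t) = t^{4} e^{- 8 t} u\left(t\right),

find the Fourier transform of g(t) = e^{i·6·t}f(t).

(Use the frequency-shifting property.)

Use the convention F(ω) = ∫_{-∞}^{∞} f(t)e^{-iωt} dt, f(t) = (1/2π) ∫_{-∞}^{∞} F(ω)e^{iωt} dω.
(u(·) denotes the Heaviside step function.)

F[g](ω) = \frac{24}{\left(i \left(\omega - 6\right) + 8\right)^{5}}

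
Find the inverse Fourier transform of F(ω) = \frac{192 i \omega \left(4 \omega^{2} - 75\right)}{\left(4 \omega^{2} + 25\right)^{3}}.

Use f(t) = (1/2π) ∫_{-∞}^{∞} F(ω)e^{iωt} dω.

f(t) = 3 t e^{- \frac{5 \left|{t}\right|}{2}} \left|{t}\right|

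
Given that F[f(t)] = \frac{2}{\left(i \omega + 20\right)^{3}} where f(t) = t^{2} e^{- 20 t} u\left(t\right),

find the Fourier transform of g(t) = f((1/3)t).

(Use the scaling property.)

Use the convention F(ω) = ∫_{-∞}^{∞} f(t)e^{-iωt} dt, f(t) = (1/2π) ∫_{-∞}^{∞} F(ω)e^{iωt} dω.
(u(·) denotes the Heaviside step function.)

F[g](ω) = \frac{6}{\left(3 i \omega + 20\right)^{3}}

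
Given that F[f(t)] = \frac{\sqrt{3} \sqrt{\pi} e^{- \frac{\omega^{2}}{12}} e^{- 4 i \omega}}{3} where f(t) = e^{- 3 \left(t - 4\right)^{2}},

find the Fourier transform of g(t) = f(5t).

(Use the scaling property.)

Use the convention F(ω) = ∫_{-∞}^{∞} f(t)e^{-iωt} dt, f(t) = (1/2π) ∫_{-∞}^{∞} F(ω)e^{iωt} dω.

F[g](ω) = \frac{\sqrt{3} \sqrt{\pi} e^{- \frac{\omega \left(\omega + 240 i\right)}{300}}}{15}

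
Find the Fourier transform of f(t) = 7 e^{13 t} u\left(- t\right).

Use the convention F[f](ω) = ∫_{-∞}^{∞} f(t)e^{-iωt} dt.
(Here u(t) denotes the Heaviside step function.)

F(ω) = - \frac{7}{i \omega - 13}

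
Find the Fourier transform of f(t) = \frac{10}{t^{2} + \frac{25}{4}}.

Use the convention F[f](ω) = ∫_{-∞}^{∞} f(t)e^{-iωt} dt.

F(ω) = 4 \pi e^{- \frac{5 \left|{\omega}\right|}{2}}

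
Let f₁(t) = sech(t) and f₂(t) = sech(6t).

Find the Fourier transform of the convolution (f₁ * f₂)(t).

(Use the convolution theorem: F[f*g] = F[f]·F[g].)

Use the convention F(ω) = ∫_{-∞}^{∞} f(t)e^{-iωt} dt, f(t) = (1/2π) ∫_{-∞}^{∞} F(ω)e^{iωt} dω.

F[f₁*f₂](ω) = \frac{\pi^{2}}{6 \cosh{\left(\frac{\pi \omega}{12} \right)} \cosh{\left(\frac{\pi \omega}{2} \right)}}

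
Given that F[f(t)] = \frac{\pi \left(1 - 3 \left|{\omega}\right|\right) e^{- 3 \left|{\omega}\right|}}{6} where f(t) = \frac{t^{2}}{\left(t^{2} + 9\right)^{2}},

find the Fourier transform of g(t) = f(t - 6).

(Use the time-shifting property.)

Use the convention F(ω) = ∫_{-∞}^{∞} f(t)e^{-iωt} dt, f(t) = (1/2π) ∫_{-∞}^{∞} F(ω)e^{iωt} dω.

F[g](ω) = \frac{\pi \left(1 - 3 \left|{\omega}\right|\right) e^{- 6 i \omega - 3 \left|{\omega}\right|}}{6}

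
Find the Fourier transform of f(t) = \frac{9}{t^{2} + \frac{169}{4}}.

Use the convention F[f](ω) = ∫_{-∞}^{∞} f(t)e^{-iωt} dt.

F(ω) = \frac{18 \pi e^{- \frac{13 \left|{\omega}\right|}{2}}}{13}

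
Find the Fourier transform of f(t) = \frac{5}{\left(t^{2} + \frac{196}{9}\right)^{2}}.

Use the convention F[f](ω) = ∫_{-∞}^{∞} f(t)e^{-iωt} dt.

F(ω) = \frac{45 \pi \left(14 \left|{\omega}\right| + 3\right) e^{- \frac{14 \left|{\omega}\right|}{3}}}{5488}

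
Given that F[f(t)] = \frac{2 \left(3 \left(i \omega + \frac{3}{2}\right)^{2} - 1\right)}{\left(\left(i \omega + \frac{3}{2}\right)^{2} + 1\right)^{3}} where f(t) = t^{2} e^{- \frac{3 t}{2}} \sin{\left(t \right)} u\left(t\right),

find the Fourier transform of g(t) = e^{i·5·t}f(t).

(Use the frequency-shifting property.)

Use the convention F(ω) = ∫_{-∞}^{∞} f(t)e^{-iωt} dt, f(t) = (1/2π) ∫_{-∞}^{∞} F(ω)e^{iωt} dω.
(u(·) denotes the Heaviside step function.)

F[g](ω) = \frac{32 \left(3 \left(2 i \left(\omega - 5\right) + 3\right)^{2} - 4\right)}{\left(\left(2 i \left(\omega - 5\right) + 3\right)^{2} + 4\right)^{3}}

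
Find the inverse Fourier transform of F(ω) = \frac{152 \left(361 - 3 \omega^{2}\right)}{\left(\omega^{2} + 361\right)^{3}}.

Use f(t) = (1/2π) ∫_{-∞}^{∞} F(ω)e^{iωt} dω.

f(t) = 2 t^{2} e^{- 19 \left|{t}\right|}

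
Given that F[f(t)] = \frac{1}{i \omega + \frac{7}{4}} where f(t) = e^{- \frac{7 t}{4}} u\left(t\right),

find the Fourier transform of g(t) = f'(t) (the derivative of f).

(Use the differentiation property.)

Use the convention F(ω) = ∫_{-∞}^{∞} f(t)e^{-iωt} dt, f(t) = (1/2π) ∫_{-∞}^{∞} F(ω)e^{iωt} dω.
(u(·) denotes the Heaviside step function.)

F[g](ω) = \frac{4 \omega}{4 \omega - 7 i}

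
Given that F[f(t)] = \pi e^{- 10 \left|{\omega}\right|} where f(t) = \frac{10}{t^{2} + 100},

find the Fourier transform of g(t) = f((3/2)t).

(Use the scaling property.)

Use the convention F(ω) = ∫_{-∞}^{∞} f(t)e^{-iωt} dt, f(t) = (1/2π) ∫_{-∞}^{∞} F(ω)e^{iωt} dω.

F[g](ω) = \frac{2 \pi e^{- \frac{20 \left|{\omega}\right|}{3}}}{3}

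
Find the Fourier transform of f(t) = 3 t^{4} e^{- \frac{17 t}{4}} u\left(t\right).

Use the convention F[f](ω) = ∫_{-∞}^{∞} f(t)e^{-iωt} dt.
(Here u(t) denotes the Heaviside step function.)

F(ω) = \frac{73728}{\left(4 i \omega + 17\right)^{5}}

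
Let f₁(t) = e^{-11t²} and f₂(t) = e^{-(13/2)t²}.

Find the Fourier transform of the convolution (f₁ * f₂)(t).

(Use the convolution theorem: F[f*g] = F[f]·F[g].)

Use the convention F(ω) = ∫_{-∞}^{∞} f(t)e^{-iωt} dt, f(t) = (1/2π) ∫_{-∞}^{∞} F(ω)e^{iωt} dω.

F[f₁*f₂](ω) = \frac{\sqrt{286} \pi e^{- \frac{35 \omega^{2}}{572}}}{143}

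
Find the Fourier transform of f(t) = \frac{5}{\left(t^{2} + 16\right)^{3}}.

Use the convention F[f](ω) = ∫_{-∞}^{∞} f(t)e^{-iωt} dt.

F(ω) = \frac{5 \pi \left(16 \omega^{2} + 12 \left|{\omega}\right| + 3\right) e^{- 4 \left|{\omega}\right|}}{8192}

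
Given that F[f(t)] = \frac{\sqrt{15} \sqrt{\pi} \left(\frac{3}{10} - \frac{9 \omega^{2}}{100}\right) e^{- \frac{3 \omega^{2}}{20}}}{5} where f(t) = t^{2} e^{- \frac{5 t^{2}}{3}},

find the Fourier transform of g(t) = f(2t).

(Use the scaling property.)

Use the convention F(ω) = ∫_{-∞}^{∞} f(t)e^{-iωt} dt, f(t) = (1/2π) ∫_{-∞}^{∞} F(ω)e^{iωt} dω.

F[g](ω) = \frac{3 \sqrt{15} \sqrt{\pi} \left(40 - 3 \omega^{2}\right) e^{- \frac{3 \omega^{2}}{80}}}{4000}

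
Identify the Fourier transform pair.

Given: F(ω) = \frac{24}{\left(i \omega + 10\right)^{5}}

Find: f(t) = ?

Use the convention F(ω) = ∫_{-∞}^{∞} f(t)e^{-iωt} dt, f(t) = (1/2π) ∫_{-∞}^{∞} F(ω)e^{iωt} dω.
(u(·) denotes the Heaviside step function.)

f(t) = t^{4} e^{- 10 t} u\left(t\right)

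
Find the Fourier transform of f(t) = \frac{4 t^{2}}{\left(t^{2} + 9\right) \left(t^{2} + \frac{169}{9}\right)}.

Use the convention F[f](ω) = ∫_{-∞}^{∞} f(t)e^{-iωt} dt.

F(ω) = - \frac{27 \pi e^{- 3 \left|{\omega}\right|}}{22} + \frac{39 \pi e^{- \frac{13 \left|{\omega}\right|}{3}}}{22}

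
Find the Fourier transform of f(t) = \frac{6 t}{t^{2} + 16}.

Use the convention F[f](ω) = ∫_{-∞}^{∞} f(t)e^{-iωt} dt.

F(ω) = - 6 i \pi e^{- 4 \left|{\omega}\right|} \operatorname{sign}{\left(\omega \right)}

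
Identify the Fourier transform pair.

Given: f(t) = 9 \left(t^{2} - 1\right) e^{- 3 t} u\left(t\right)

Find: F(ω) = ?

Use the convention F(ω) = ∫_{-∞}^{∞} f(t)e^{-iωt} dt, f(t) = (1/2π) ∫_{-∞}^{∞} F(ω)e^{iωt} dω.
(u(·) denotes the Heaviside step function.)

F(ω) = \frac{9 \left(2 i \omega - \left(i \omega + 3\right)^{3} + 6\right)}{\left(i \omega + 3\right)^{4}}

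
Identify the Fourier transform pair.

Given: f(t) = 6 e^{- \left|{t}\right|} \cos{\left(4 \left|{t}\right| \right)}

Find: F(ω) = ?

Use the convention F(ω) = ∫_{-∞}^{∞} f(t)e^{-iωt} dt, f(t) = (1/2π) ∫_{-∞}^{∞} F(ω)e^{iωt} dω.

F(ω) = \frac{12 \left(\omega^{2} + 17\right)}{\omega^{4} - 30 \omega^{2} + 289}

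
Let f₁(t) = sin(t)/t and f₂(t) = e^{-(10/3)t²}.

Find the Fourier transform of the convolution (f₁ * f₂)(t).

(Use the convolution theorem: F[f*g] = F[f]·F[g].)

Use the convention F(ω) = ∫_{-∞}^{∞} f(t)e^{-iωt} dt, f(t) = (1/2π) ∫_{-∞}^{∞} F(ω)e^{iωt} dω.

F[f₁*f₂](ω) = \begin{cases} \frac{\sqrt{30} \pi^{\frac{3}{2}} e^{- \frac{3 \omega^{2}}{40}}}{10} & \text{for}\: \omega > -1 \wedge \omega < 1 \\0 & \text{otherwise} \end{cases}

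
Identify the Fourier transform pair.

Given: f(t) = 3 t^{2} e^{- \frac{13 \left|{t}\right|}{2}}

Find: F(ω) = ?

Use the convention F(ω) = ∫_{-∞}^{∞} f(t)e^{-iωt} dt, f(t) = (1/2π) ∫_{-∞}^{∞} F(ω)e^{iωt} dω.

F(ω) = \frac{1248 \left(169 - 12 \omega^{2}\right)}{\left(4 \omega^{2} + 169\right)^{3}}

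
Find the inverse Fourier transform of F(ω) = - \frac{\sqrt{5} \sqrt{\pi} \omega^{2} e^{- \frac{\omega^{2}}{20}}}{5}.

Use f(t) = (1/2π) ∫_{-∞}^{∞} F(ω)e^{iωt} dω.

f(t) = 5 \left(20 t^{2} - 2\right) e^{- 5 t^{2}}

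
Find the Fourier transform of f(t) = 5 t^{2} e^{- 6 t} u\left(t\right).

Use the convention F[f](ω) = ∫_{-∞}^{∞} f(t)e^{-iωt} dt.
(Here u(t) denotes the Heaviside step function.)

F(ω) = \frac{10}{\left(i \omega + 6\right)^{3}}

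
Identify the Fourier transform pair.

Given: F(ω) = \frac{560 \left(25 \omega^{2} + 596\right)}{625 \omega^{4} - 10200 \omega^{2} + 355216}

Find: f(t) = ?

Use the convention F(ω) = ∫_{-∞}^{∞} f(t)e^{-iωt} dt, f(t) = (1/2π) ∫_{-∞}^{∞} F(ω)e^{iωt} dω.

f(t) = 4 e^{- \frac{14 \left|{t}\right|}{5}} \cos{\left(4 t \right)}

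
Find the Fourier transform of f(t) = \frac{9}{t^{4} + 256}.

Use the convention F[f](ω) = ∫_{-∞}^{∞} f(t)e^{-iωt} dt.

F(ω) = \frac{9 \pi e^{- 2 \sqrt{2} \left|{\omega}\right|} \sin{\left(2 \sqrt{2} \left|{\omega}\right| + \frac{\pi}{4} \right)}}{64}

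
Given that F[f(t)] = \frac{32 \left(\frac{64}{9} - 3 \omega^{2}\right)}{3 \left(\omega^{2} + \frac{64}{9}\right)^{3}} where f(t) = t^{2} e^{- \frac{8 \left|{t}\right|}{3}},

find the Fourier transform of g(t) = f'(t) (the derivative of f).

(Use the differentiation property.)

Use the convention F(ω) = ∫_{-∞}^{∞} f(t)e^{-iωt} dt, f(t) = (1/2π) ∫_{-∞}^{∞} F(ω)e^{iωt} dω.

F[g](ω) = - \frac{864 i \omega \left(27 \omega^{2} - 64\right)}{\left(9 \omega^{2} + 64\right)^{3}}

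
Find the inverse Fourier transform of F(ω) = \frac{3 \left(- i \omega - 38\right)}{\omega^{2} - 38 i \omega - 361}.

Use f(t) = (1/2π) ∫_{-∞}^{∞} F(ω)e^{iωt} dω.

f(t) = 3 \left(19 t + 1\right) e^{- 19 t} u\left(t\right)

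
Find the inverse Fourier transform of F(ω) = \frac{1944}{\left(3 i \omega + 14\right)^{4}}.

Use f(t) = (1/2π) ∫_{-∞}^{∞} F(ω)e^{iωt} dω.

f(t) = 4 t^{3} e^{- \frac{14 t}{3}} u\left(t\right)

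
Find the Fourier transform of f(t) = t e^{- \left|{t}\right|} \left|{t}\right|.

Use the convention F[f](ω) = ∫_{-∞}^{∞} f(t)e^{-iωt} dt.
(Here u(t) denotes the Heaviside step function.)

F(ω) = \frac{4 i \omega \left(\omega^{2} - 3\right)}{\left(\omega^{2} + 1\right)^{3}}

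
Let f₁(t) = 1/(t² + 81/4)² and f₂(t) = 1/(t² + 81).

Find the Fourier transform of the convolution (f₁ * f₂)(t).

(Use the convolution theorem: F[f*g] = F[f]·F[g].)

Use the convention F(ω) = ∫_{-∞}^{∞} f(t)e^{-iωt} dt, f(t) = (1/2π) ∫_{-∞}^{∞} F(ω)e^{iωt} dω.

F[f₁*f₂](ω) = \frac{2 \pi^{2} \left(9 \left|{\omega}\right| + 2\right) e^{- \frac{27 \left|{\omega}\right|}{2}}}{6561}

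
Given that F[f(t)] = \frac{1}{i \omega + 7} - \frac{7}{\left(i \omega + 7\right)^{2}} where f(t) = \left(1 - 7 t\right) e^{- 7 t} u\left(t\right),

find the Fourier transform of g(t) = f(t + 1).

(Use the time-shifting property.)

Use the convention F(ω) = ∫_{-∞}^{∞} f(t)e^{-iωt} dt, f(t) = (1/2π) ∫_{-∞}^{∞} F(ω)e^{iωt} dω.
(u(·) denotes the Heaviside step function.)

F[g](ω) = \frac{i \omega e^{i \omega}}{- \omega^{2} + 14 i \omega + 49}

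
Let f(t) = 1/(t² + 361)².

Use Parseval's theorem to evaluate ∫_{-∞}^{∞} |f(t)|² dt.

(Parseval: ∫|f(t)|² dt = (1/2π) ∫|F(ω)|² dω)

∫|f(t)|² dt = \frac{5 \pi}{14301947824}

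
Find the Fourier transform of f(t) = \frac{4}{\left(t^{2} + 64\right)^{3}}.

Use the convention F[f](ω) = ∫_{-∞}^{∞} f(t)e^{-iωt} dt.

F(ω) = \frac{\pi \left(64 \omega^{2} + 24 \left|{\omega}\right| + 3\right) e^{- 8 \left|{\omega}\right|}}{65536}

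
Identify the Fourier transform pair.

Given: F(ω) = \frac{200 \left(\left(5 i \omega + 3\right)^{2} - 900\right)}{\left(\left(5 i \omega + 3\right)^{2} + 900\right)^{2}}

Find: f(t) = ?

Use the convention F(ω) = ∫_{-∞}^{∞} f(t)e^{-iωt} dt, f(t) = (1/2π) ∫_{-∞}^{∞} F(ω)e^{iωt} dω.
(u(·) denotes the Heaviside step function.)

f(t) = 8 t e^{- \frac{3 t}{5}} \cos{\left(6 t \right)} u\left(t\right)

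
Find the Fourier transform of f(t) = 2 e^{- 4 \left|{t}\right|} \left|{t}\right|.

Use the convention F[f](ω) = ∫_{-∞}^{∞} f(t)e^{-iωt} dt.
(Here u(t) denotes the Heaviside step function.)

F(ω) = \frac{4 \left(16 - \omega^{2}\right)}{\left(\omega^{2} + 16\right)^{2}}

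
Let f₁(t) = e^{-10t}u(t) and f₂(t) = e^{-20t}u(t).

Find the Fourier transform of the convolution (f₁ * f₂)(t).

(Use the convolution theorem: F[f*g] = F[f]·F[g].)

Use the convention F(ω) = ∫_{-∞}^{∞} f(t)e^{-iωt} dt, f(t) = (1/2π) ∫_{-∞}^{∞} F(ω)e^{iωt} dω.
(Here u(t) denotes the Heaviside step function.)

F[f₁*f₂](ω) = \frac{1}{\left(i \omega + 10\right) \left(i \omega + 20\right)}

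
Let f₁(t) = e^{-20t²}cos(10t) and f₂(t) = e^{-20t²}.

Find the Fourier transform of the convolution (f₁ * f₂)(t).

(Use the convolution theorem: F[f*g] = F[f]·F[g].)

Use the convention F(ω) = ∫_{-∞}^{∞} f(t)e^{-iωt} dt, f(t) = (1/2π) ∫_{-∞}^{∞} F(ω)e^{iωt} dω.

F[f₁*f₂](ω) = \frac{\pi \left(e^{\frac{\omega}{2}} + 1\right) e^{- \frac{\omega^{2}}{40} - \frac{\omega}{4} - \frac{5}{4}}}{40}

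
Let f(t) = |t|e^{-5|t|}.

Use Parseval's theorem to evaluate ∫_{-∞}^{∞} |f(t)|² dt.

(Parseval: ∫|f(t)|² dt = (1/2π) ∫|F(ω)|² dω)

∫|f(t)|² dt = \frac{1}{250}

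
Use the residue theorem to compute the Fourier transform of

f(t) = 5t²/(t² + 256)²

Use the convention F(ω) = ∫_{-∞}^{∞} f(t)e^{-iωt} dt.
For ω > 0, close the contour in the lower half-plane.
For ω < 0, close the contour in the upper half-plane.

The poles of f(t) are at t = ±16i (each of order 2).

Let g(z) = f(z)e^{-iωz}; for large |z| the factor e^{-iωz} decays in the lower half-plane when ω > 0 and in the upper half-plane when ω < 0.

Case ω > 0 (lower half-plane, clockwise contour ⇒ F(ω) = -2πi·ΣRes):
  Res_{z = - 16 i} g(z) = \frac{5 i \left(1 - 16 \omega\right) e^{- 16 \omega}}{64} (pole of order 2)
  F(ω) = -2πi·ΣRes = \frac{5 \pi \left(1 - 16 \omega\right) e^{- 16 \omega}}{32}

Case ω < 0 (upper half-plane, counterclockwise contour ⇒ F(ω) = +2πi·ΣRes):
  Res_{z = 16 i} g(z) = \frac{5 i \left(- 16 \omega - 1\right) e^{16 \omega}}{64} (pole of order 2)
  F(ω) = 2πi·ΣRes = \frac{5 \pi \left(16 \omega + 1\right) e^{16 \omega}}{32}

Both cases combine into a single formula in |ω|:

F(ω) = \frac{5 \pi \left(1 - 16 \left|{\omega}\right|\right) e^{- 16 \left|{\omega}\right|}}{32}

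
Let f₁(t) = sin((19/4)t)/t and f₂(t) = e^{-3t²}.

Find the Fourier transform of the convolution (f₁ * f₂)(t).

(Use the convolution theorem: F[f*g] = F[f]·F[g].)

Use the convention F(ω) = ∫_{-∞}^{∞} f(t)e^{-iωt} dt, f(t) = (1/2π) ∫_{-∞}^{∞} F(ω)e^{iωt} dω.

F[f₁*f₂](ω) = \begin{cases} \frac{\sqrt{3} \pi^{\frac{3}{2}} e^{- \frac{\omega^{2}}{12}}}{3} & \text{for}\: \omega > - \frac{19}{4} \wedge \omega < \frac{19}{4} \\0 & \text{otherwise} \end{cases}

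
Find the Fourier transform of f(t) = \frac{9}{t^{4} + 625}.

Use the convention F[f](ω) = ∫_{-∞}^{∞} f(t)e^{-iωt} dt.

F(ω) = \frac{9 \pi e^{- \frac{5 \sqrt{2} \left|{\omega}\right|}{2}} \sin{\left(\frac{5 \sqrt{2} \left|{\omega}\right|}{2} + \frac{\pi}{4} \right)}}{125}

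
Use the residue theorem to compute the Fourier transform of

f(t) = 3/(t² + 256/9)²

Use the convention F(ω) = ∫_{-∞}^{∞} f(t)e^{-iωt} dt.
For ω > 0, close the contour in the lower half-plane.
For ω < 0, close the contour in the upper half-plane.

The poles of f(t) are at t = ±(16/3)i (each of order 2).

Let g(z) = f(z)e^{-iωz}; for large |z| the factor e^{-iωz} decays in the lower half-plane when ω > 0 and in the upper half-plane when ω < 0.

Case ω > 0 (lower half-plane, clockwise contour ⇒ F(ω) = -2πi·ΣRes):
  Res_{z = - \frac{16 i}{3}} g(z) = \frac{27 i \left(16 \omega + 3\right) e^{- \frac{16 \omega}{3}}}{16384} (pole of order 2)
  F(ω) = -2πi·ΣRes = \frac{27 \pi \left(16 \omega + 3\right) e^{- \frac{16 \omega}{3}}}{8192}

Case ω < 0 (upper half-plane, counterclockwise contour ⇒ F(ω) = +2πi·ΣRes):
  Res_{z = \frac{16 i}{3}} g(z) = \frac{27 i \left(16 \omega - 3\right) e^{\frac{16 \omega}{3}}}{16384} (pole of order 2)
  F(ω) = 2πi·ΣRes = \frac{27 \pi \left(3 - 16 \omega\right) e^{\frac{16 \omega}{3}}}{8192}

Both cases combine into a single formula in |ω|:

F(ω) = \frac{27 \pi \left(16 \left|{\omega}\right| + 3\right) e^{- \frac{16 \left|{\omega}\right|}{3}}}{8192}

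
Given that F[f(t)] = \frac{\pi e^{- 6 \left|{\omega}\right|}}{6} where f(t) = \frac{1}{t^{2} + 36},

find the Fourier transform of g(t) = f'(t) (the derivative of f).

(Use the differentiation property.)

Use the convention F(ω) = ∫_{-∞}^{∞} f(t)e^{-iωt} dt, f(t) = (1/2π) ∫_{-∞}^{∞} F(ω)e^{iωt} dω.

F[g](ω) = \frac{i \pi \omega e^{- 6 \left|{\omega}\right|}}{6}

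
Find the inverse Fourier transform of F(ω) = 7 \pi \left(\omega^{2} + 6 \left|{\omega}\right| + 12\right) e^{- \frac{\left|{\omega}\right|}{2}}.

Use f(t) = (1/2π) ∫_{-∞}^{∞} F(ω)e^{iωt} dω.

f(t) = \frac{7}{\left(t^{2} + \frac{1}{4}\right)^{3}}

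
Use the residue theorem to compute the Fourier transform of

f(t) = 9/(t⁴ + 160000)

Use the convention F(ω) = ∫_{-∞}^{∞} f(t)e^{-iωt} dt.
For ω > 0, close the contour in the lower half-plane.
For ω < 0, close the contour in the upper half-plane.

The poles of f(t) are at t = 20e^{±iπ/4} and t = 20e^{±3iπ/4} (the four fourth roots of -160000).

Let g(z) = f(z)e^{-iωz}; for large |z| the factor e^{-iωz} decays in the lower half-plane when ω > 0 and in the upper half-plane when ω < 0.

Case ω > 0 (lower half-plane, clockwise contour ⇒ F(ω) = -2πi·ΣRes):
  Res_{z = - 10 \sqrt{2} - 10 \sqrt{2} i} g(z) = \frac{9 \sqrt{2} i \left(1 - i\right) e^{10 \sqrt{2} \omega \left(-1 + i\right)}}{64000}
  Res_{z = 10 \sqrt{2} - 10 \sqrt{2} i} g(z) = \frac{9 \sqrt{2} i \left(1 + i\right) e^{- 10 \sqrt{2} \omega \left(1 + i\right)}}{64000}
  F(ω) = -2πi·ΣRes = \frac{9 \sqrt{2} \pi \left(1 - i\right) \left(e^{20 \sqrt{2} i \omega} + i\right) e^{- 10 \sqrt{2} \omega \left(1 + i\right)}}{32000} = \frac{9 \pi e^{- 10 \sqrt{2} \omega} \sin{\left(10 \sqrt{2} \omega + \frac{\pi}{4} \right)}}{8000}

Case ω < 0 (upper half-plane, counterclockwise contour ⇒ F(ω) = +2πi·ΣRes):
  Res_{z = 10 \sqrt{2} + 10 \sqrt{2} i} g(z) = \frac{9 \sqrt{2} i \left(-1 + i\right) e^{10 \sqrt{2} \omega \left(1 - i\right)}}{64000}
  Res_{z = - 10 \sqrt{2} + 10 \sqrt{2} i} g(z) = \frac{9 \sqrt{2} \left(1 - i\right) e^{10 \sqrt{2} \omega \left(1 + i\right)}}{64000}
  F(ω) = 2πi·ΣRes = - \frac{9 \sqrt{2} i \pi \left(i \left(1 - i\right) e^{10 \sqrt{2} \omega \left(1 - i\right)} - \left(1 - i\right) e^{10 \sqrt{2} \omega \left(1 + i\right)}\right)}{32000} = \frac{9 \pi e^{10 \sqrt{2} \omega} \cos{\left(10 \sqrt{2} \omega + \frac{\pi}{4} \right)}}{8000}

Both cases combine into a single formula in |ω|:

F(ω) = \frac{9 \pi e^{- 10 \sqrt{2} \left|{\omega}\right|} \sin{\left(10 \sqrt{2} \left|{\omega}\right| + \frac{\pi}{4} \right)}}{8000}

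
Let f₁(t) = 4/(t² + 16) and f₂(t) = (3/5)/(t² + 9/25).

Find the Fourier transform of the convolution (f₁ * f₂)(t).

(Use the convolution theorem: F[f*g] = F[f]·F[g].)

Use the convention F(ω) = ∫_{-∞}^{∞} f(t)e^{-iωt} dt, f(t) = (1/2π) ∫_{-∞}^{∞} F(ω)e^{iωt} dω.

F[f₁*f₂](ω) = \pi^{2} e^{- \frac{23 \left|{\omega}\right|}{5}}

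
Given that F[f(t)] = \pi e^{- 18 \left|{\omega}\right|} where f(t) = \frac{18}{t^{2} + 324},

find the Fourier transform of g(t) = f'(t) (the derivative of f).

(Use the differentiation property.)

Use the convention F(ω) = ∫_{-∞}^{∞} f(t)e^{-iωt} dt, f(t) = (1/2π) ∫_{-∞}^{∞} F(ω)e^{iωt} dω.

F[g](ω) = i \pi \omega e^{- 18 \left|{\omega}\right|}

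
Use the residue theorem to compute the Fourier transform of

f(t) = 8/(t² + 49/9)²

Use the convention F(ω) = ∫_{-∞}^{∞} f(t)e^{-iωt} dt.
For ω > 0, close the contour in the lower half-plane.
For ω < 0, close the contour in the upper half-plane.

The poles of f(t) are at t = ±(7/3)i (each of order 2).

Let g(z) = f(z)e^{-iωz}; for large |z| the factor e^{-iωz} decays in the lower half-plane when ω > 0 and in the upper half-plane when ω < 0.

Case ω > 0 (lower half-plane, clockwise contour ⇒ F(ω) = -2πi·ΣRes):
  Res_{z = - \frac{7 i}{3}} g(z) = \frac{18 i \left(7 \omega + 3\right) e^{- \frac{7 \omega}{3}}}{343} (pole of order 2)
  F(ω) = -2πi·ΣRes = \frac{36 \pi \left(7 \omega + 3\right) e^{- \frac{7 \omega}{3}}}{343}

Case ω < 0 (upper half-plane, counterclockwise contour ⇒ F(ω) = +2πi·ΣRes):
  Res_{z = \frac{7 i}{3}} g(z) = \frac{18 i \left(7 \omega - 3\right) e^{\frac{7 \omega}{3}}}{343} (pole of order 2)
  F(ω) = 2πi·ΣRes = \frac{36 \pi \left(3 - 7 \omega\right) e^{\frac{7 \omega}{3}}}{343}

Both cases combine into a single formula in |ω|:

F(ω) = \frac{36 \pi \left(7 \left|{\omega}\right| + 3\right) e^{- \frac{7 \left|{\omega}\right|}{3}}}{343}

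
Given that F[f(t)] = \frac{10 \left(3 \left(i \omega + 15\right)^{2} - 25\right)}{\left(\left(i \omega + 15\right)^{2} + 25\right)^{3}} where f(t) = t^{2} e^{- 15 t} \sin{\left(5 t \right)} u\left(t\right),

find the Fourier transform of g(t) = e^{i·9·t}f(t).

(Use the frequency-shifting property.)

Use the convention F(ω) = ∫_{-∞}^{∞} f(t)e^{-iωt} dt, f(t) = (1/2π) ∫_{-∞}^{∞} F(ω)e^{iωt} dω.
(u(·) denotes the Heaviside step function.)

F[g](ω) = \frac{10 \left(3 \left(i \left(\omega - 9\right) + 15\right)^{2} - 25\right)}{\left(\left(i \left(\omega - 9\right) + 15\right)^{2} + 25\right)^{3}}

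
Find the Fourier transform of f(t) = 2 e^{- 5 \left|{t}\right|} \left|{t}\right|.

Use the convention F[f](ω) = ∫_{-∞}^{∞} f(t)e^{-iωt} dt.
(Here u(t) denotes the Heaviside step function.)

F(ω) = \frac{4 \left(25 - \omega^{2}\right)}{\left(\omega^{2} + 25\right)^{2}}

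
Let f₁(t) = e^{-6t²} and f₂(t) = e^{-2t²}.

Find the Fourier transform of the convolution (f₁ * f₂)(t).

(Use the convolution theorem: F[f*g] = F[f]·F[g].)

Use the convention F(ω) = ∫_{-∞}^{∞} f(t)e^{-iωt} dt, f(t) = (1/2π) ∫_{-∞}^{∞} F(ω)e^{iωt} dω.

F[f₁*f₂](ω) = \frac{\sqrt{3} \pi e^{- \frac{\omega^{2}}{6}}}{6}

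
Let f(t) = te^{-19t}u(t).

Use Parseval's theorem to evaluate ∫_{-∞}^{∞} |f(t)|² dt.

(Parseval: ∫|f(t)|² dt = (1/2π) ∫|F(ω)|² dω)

∫|f(t)|² dt = \frac{1}{27436}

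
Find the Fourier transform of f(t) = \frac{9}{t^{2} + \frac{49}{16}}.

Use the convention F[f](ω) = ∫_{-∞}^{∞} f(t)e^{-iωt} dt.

F(ω) = \frac{36 \pi e^{- \frac{7 \left|{\omega}\right|}{4}}}{7}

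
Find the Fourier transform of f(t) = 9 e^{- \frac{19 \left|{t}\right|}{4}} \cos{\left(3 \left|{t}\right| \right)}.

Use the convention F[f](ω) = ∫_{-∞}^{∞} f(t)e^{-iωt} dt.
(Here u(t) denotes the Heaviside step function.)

F(ω) = \frac{1368 \left(16 \omega^{2} + 505\right)}{256 \omega^{4} + 6944 \omega^{2} + 255025}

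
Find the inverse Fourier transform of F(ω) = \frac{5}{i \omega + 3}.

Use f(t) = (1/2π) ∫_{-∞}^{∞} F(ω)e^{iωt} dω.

f(t) = 5 e^{- 3 t} u\left(t\right)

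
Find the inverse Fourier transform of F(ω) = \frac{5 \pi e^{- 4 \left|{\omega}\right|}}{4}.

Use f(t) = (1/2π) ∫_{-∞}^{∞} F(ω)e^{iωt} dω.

f(t) = \frac{5}{t^{2} + 16}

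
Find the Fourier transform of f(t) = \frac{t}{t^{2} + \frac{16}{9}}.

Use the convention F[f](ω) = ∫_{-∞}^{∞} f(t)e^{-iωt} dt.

F(ω) = - i \pi e^{- \frac{4 \left|{\omega}\right|}{3}} \operatorname{sign}{\left(\omega \right)}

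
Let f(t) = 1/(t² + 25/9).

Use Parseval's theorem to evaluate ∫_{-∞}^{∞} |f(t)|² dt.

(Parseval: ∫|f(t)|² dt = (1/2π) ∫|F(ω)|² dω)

∫|f(t)|² dt = \frac{27 \pi}{250}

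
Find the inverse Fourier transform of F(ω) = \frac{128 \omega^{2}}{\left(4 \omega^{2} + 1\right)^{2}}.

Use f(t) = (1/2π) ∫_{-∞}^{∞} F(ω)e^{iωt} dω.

f(t) = 4 \left(1 - \frac{\left|{t}\right|}{2}\right) e^{- \frac{\left|{t}\right|}{2}}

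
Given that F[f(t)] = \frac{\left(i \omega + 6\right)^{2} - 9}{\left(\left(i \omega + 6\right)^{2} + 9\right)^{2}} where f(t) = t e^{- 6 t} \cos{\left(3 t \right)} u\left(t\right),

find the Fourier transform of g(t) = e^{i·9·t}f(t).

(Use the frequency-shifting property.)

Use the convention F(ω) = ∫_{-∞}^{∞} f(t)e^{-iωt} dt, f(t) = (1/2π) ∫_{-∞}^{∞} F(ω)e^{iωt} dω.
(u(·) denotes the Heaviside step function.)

F[g](ω) = \frac{\left(i \left(\omega - 9\right) + 6\right)^{2} - 9}{\left(\left(i \left(\omega - 9\right) + 6\right)^{2} + 9\right)^{2}}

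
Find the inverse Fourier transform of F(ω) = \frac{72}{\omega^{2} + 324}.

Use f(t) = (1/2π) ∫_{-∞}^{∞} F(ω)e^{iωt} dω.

f(t) = 2 e^{- 18 \left|{t}\right|}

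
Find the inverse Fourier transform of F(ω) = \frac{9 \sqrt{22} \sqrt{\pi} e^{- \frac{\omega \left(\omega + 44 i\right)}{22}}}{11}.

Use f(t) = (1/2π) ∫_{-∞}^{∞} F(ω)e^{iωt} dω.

f(t) = 9 e^{- \frac{11 \left(t - 2\right)^{2}}{2}}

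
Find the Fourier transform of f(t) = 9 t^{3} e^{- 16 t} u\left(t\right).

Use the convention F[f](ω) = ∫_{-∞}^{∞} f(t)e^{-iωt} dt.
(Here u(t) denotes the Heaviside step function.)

F(ω) = \frac{54}{\left(i \omega + 16\right)^{4}}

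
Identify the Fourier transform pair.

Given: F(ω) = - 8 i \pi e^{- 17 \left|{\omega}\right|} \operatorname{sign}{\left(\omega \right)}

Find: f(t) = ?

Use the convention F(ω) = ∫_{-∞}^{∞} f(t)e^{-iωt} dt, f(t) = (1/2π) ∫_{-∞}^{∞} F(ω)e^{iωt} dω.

f(t) = \frac{8 t}{t^{2} + 289}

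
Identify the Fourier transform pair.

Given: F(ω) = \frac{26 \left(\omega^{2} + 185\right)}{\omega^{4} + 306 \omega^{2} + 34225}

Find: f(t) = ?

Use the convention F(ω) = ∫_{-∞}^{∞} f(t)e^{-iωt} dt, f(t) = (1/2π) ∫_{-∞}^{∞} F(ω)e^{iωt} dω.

f(t) = e^{- 13 \left|{t}\right|} \cos{\left(4 t \right)}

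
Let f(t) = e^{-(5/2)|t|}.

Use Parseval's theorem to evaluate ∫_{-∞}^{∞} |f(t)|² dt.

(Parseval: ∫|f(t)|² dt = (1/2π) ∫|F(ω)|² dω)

∫|f(t)|² dt = \frac{2}{5}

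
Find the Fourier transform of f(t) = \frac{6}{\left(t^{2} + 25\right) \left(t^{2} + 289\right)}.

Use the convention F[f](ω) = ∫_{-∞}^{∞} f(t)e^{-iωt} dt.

F(ω) = \frac{\pi \left(17 e^{12 \left|{\omega}\right|} - 5\right) e^{- 17 \left|{\omega}\right|}}{3740}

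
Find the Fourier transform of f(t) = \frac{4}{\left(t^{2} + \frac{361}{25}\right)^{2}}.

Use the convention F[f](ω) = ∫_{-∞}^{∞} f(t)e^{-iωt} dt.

F(ω) = \frac{50 \pi \left(19 \left|{\omega}\right| + 5\right) e^{- \frac{19 \left|{\omega}\right|}{5}}}{6859}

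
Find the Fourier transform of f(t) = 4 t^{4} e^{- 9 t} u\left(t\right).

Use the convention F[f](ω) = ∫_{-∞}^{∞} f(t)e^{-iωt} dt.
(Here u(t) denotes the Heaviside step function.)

F(ω) = \frac{96}{\left(i \omega + 9\right)^{5}}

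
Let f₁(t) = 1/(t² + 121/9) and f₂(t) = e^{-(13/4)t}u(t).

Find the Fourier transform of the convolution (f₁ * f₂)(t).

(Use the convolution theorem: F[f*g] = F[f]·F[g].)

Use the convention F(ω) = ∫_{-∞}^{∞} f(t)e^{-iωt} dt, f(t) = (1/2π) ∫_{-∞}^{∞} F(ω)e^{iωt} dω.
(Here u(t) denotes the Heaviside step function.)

F[f₁*f₂](ω) = \frac{12 \pi e^{- \frac{11 \left|{\omega}\right|}{3}}}{11 \left(4 i \omega + 13\right)}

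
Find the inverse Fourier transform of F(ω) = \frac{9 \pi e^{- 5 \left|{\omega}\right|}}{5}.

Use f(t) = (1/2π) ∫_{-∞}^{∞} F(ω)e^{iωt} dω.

f(t) = \frac{9}{t^{2} + 25}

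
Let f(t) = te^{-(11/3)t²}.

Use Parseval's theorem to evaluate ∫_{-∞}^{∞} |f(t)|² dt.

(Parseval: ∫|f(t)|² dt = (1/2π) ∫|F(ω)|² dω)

∫|f(t)|² dt = \frac{3 \sqrt{66} \sqrt{\pi}}{968}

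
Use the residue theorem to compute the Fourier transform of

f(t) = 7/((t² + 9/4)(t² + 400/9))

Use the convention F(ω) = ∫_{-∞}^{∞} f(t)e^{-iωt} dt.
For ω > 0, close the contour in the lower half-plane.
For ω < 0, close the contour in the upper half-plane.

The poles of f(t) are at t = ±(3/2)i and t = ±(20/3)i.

Let g(z) = f(z)e^{-iωz}; for large |z| the factor e^{-iωz} decays in the lower half-plane when ω > 0 and in the upper half-plane when ω < 0.

Case ω > 0 (lower half-plane, clockwise contour ⇒ F(ω) = -2πi·ΣRes):
  Res_{z = - \frac{3 i}{2}} g(z) = \frac{12 i e^{- \frac{3 \omega}{2}}}{217}
  Res_{z = - \frac{20 i}{3}} g(z) = - \frac{27 i e^{- \frac{20 \omega}{3}}}{2170}
  F(ω) = -2πi·ΣRes = \frac{24 \pi e^{- \frac{3 \omega}{2}}}{217} - \frac{27 \pi e^{- \frac{20 \omega}{3}}}{1085}

Case ω < 0 (upper half-plane, counterclockwise contour ⇒ F(ω) = +2πi·ΣRes):
  Res_{z = \frac{3 i}{2}} g(z) = - \frac{12 i e^{\frac{3 \omega}{2}}}{217}
  Res_{z = \frac{20 i}{3}} g(z) = \frac{27 i e^{\frac{20 \omega}{3}}}{2170}
  F(ω) = 2πi·ΣRes = \frac{3 \pi \left(- 9 e^{\frac{20 \omega}{3}} + 40 e^{\frac{3 \omega}{2}}\right)}{1085}

Both cases combine into a single formula in |ω|:

F(ω) = \frac{24 \pi e^{- \frac{3 \left|{\omega}\right|}{2}}}{217} - \frac{27 \pi e^{- \frac{20 \left|{\omega}\right|}{3}}}{1085}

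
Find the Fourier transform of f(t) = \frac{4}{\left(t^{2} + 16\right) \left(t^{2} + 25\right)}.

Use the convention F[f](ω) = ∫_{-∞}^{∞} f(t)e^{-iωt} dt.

F(ω) = \frac{\pi \left(5 e^{\left|{\omega}\right|} - 4\right) e^{- 5 \left|{\omega}\right|}}{45}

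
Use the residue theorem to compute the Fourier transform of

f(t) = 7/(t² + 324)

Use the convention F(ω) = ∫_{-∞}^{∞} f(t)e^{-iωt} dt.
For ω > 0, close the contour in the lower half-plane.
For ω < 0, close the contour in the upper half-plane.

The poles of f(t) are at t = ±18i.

Let g(z) = f(z)e^{-iωz}; for large |z| the factor e^{-iωz} decays in the lower half-plane when ω > 0 and in the upper half-plane when ω < 0.

Case ω > 0 (lower half-plane, clockwise contour ⇒ F(ω) = -2πi·ΣRes):
  Res_{z = - 18 i} g(z) = \frac{7 i e^{- 18 \omega}}{36}
  F(ω) = -2πi·ΣRes = \frac{7 \pi e^{- 18 \omega}}{18}

Case ω < 0 (upper half-plane, counterclockwise contour ⇒ F(ω) = +2πi·ΣRes):
  Res_{z = 18 i} g(z) = - \frac{7 i e^{18 \omega}}{36}
  F(ω) = 2πi·ΣRes = \frac{7 \pi e^{18 \omega}}{18}

Both cases combine into a single formula in |ω|:

F(ω) = \frac{7 \pi e^{- 18 \left|{\omega}\right|}}{18}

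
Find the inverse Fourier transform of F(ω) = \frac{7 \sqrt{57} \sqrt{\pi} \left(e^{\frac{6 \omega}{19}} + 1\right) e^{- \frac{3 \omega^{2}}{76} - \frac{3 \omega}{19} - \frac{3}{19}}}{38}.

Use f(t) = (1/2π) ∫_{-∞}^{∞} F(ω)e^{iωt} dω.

f(t) = 7 e^{- \frac{19 t^{2}}{3}} \cos{\left(2 t \right)}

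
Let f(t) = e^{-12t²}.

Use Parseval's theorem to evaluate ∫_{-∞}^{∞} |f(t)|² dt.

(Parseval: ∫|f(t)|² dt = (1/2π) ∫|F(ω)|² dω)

∫|f(t)|² dt = \frac{\sqrt{6} \sqrt{\pi}}{12}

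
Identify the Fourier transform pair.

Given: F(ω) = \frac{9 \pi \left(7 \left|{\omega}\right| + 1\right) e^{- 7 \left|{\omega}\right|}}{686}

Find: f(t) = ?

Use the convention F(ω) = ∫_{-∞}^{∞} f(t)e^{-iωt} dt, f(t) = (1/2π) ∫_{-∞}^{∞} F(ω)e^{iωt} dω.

f(t) = \frac{9}{\left(t^{2} + 49\right)^{2}}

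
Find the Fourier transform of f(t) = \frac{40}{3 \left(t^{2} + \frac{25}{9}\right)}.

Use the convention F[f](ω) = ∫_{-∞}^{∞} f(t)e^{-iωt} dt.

F(ω) = 8 \pi e^{- \frac{5 \left|{\omega}\right|}{3}}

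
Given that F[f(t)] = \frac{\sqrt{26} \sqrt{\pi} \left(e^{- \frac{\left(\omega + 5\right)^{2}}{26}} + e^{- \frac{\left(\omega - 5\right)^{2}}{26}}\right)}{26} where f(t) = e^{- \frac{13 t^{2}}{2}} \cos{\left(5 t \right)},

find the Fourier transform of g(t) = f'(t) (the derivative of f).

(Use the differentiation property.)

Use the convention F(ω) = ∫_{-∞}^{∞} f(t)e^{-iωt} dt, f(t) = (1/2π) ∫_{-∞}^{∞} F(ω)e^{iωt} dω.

F[g](ω) = \frac{\sqrt{26} i \sqrt{\pi} \omega \left(e^{\frac{10 \omega}{13}} + 1\right) e^{- \frac{\omega^{2}}{26} - \frac{5 \omega}{13} - \frac{25}{26}}}{26}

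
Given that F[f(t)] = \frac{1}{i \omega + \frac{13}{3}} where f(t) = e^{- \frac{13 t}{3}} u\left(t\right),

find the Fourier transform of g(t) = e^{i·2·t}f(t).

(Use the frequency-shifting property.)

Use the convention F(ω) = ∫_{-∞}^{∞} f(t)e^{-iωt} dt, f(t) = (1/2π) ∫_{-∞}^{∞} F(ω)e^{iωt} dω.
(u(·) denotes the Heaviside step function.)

F[g](ω) = \frac{3}{3 i \left(\omega - 2\right) + 13}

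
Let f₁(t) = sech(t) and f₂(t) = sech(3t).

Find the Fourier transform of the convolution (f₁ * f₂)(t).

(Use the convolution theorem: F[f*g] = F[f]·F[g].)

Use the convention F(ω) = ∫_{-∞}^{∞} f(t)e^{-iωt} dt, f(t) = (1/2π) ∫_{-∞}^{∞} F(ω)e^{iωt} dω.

F[f₁*f₂](ω) = \frac{\pi^{2}}{3 \cosh{\left(\frac{\pi \omega}{6} \right)} \cosh{\left(\frac{\pi \omega}{2} \right)}}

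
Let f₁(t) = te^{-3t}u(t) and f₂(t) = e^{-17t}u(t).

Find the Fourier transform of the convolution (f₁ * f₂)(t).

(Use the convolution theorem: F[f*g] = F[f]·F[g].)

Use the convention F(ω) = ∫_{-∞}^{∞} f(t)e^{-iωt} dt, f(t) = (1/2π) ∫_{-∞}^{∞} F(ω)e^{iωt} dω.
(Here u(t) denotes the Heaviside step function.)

F[f₁*f₂](ω) = \frac{1}{\left(i \omega + 3\right)^{2} \left(i \omega + 17\right)}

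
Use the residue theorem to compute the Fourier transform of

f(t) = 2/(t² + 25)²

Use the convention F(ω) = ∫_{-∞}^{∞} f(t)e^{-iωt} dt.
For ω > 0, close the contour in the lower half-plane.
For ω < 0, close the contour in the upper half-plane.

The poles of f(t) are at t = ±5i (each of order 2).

Let g(z) = f(z)e^{-iωz}; for large |z| the factor e^{-iωz} decays in the lower half-plane when ω > 0 and in the upper half-plane when ω < 0.

Case ω > 0 (lower half-plane, clockwise contour ⇒ F(ω) = -2πi·ΣRes):
  Res_{z = - 5 i} g(z) = \frac{i \left(5 \omega + 1\right) e^{- 5 \omega}}{250} (pole of order 2)
  F(ω) = -2πi·ΣRes = \frac{\pi \left(5 \omega + 1\right) e^{- 5 \omega}}{125}

Case ω < 0 (upper half-plane, counterclockwise contour ⇒ F(ω) = +2πi·ΣRes):
  Res_{z = 5 i} g(z) = \frac{i \left(5 \omega - 1\right) e^{5 \omega}}{250} (pole of order 2)
  F(ω) = 2πi·ΣRes = \frac{\pi \left(1 - 5 \omega\right) e^{5 \omega}}{125}

Both cases combine into a single formula in |ω|:

F(ω) = \frac{\pi \left(5 \left|{\omega}\right| + 1\right) e^{- 5 \left|{\omega}\right|}}{125}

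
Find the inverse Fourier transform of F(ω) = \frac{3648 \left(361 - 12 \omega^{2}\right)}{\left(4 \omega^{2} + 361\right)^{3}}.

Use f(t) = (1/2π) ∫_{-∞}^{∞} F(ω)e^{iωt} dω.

f(t) = 6 t^{2} e^{- \frac{19 \left|{t}\right|}{2}}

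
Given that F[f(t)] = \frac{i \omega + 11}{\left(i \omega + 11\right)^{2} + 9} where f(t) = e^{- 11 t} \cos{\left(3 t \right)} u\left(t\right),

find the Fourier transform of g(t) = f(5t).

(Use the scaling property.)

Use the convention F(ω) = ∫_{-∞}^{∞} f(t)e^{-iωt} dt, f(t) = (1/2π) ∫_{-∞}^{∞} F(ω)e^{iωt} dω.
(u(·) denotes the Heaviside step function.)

F[g](ω) = \frac{i \omega + 55}{\left(i \omega + 55\right)^{2} + 225}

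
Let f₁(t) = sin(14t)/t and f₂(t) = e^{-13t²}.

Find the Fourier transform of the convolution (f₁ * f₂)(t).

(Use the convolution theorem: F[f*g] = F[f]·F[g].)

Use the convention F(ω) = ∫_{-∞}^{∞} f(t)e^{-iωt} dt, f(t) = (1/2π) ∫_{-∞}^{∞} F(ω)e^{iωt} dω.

F[f₁*f₂](ω) = \begin{cases} \frac{\sqrt{13} \pi^{\frac{3}{2}} e^{- \frac{\omega^{2}}{52}}}{13} & \text{for}\: \omega > -14 \wedge \omega < 14 \\0 & \text{otherwise} \end{cases}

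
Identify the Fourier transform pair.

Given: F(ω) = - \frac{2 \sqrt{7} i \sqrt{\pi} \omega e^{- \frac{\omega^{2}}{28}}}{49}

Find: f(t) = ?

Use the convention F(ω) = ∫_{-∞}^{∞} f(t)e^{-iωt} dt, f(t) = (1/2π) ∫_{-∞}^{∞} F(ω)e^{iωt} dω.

f(t) = 4 t e^{- 7 t^{2}}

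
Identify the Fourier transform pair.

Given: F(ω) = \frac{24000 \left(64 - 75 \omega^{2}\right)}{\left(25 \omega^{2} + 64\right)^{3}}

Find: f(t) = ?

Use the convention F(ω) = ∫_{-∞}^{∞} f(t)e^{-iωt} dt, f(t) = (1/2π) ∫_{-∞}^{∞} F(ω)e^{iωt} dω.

f(t) = 6 t^{2} e^{- \frac{8 \left|{t}\right|}{5}}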